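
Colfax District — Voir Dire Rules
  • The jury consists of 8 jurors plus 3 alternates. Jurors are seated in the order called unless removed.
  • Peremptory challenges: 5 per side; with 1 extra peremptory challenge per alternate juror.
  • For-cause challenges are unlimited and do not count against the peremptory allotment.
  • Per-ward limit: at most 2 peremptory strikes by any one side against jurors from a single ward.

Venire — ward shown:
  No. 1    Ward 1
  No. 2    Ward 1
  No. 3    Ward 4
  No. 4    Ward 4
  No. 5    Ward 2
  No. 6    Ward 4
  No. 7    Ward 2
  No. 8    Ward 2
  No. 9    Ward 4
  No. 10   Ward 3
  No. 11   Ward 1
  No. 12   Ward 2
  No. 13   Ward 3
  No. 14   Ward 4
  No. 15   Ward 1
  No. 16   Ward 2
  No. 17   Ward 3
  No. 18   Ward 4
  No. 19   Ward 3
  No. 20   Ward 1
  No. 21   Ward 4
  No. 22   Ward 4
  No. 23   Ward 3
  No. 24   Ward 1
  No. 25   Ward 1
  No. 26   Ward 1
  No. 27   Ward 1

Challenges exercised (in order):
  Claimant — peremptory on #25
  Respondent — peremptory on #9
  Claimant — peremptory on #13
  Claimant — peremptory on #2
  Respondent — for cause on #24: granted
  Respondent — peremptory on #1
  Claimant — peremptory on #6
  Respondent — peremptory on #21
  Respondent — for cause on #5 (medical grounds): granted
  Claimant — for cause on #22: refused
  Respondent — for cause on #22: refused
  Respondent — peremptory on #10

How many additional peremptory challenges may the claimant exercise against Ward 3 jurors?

1

Claimant peremptories so far: #25, #13, #2, #6 — 4 of 8 used, 4 left overall.
Against Ward 3: #13 — 1 used; per-ward cap 2 leaves 1.
Binding limit: min(4, 1) = 1.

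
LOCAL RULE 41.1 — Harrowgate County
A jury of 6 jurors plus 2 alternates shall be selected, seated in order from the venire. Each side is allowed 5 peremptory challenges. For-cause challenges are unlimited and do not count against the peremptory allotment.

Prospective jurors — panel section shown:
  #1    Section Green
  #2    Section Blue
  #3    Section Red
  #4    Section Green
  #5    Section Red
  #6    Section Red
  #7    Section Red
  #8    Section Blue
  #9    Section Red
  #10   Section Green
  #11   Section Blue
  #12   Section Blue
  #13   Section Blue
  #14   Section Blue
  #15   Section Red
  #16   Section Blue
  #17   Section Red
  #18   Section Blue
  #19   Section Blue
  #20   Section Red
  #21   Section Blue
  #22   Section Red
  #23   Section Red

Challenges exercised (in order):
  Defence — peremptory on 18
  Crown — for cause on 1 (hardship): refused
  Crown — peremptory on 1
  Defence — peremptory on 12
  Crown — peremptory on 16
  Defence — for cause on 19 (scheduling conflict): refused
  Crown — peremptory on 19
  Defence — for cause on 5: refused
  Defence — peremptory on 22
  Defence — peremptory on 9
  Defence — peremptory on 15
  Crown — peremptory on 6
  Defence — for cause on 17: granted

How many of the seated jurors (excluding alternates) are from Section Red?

3

Removed: #1, #6, #9, #12, #15, #16, #17, #18, #19, #22.
Seated jurors 1–6: #2, #3, #4, #5, #7, #8 (alternates #10, #11 not counted).
Of those, in Section Red: #3, #5, #7 → 3.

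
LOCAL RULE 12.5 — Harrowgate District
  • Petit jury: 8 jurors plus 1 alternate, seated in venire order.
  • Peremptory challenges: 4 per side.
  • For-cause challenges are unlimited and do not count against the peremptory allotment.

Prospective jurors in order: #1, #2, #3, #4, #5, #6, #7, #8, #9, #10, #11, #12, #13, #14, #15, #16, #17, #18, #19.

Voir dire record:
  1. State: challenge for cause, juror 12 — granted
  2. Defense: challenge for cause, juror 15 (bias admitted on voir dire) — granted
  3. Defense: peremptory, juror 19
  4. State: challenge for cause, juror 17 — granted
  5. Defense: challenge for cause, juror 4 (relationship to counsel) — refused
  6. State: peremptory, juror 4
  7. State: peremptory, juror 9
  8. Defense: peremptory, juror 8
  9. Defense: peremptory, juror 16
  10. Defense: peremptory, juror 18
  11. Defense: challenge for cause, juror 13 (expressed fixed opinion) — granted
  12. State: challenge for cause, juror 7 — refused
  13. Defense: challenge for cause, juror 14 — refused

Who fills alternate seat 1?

14

Removed: #4, #8, #9, #12, #13, #15, #16, #17, #18, #19. (#7, #14 stay — for-cause denied.)
Seating in order: seats 1–8 → #1, #2, #3, #5, #6, #7, #10, #11; alternates → #14.
So alternate 1 is #14.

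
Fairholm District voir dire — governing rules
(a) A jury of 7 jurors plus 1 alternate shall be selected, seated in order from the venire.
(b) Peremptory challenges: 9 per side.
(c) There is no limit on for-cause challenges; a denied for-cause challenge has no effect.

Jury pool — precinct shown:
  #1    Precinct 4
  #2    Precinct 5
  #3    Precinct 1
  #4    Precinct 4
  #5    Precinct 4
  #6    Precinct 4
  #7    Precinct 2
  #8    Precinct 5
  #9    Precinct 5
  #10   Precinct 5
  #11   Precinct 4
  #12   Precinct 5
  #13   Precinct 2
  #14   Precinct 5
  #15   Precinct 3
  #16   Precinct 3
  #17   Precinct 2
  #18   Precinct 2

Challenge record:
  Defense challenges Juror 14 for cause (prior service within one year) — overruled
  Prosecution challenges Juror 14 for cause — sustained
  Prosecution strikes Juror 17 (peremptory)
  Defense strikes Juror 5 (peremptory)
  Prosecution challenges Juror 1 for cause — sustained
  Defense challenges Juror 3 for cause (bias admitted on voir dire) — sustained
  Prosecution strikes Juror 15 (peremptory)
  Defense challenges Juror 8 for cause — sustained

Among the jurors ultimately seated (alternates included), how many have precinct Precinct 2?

1

Removed: #1, #3, #5, #8, #14, #15, #17.
Seated (8 incl. alternates): #2, #4, #6, #7, #9, #10, #11, #12.
Of those, in Precinct 2: #7 → 1.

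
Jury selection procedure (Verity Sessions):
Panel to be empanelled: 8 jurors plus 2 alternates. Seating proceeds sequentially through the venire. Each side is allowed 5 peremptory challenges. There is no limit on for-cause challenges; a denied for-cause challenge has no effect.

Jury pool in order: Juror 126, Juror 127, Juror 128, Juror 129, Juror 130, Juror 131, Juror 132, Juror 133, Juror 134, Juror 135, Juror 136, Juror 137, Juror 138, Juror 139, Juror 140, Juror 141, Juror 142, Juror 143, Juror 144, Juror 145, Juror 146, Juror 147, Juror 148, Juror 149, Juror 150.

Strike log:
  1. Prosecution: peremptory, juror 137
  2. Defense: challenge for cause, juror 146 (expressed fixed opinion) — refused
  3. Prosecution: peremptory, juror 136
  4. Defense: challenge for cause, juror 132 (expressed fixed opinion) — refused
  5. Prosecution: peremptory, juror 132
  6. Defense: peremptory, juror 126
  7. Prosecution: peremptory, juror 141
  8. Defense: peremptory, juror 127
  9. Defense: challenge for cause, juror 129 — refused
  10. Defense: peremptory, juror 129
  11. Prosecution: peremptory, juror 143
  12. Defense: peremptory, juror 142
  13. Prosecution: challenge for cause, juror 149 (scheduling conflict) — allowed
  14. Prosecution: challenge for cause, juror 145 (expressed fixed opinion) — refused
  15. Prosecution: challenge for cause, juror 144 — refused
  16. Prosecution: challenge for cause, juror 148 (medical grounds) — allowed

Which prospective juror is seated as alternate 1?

Removed: #126, #127, #129, #132, #136, #137, #141, #142, #143, #148, #149. (#144, #145, #146 stay — for-cause denied.)
Seating in order: seats 1–8 → #128, #130, #131, #133, #134, #135, #138, #139; alternates → #140, #144.
So alternate 1 is #140.

140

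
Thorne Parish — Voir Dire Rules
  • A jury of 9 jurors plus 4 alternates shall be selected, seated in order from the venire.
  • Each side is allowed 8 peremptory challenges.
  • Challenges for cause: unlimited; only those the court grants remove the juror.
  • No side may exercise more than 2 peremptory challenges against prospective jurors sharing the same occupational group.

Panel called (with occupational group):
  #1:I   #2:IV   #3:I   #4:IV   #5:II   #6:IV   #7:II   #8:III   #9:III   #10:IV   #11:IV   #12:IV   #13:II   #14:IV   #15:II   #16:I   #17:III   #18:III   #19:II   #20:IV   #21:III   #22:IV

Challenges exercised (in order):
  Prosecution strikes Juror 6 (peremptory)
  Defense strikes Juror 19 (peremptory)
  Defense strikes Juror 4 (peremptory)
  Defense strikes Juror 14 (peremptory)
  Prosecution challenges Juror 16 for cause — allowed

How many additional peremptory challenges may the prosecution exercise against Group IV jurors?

1

Prosecution peremptories so far: #6 — 1 of 8 used, 7 left overall.
Against Group IV: #6 — 1 used; per-group cap 2 leaves 1.
Binding limit: min(7, 1) = 1.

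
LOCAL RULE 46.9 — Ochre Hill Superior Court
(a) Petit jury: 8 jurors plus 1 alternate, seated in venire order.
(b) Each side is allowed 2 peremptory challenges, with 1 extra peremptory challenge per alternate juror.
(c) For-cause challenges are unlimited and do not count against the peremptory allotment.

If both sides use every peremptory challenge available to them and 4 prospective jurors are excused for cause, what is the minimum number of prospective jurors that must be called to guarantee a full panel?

Seats to fill: 8 + 1 alternates = 9.
Peremptories: 2 + 1×1 = 3 per side × 2 sides = 6.
For-cause removals: 4.
Minimum venire: 9 + 6 + 4 = 19.

19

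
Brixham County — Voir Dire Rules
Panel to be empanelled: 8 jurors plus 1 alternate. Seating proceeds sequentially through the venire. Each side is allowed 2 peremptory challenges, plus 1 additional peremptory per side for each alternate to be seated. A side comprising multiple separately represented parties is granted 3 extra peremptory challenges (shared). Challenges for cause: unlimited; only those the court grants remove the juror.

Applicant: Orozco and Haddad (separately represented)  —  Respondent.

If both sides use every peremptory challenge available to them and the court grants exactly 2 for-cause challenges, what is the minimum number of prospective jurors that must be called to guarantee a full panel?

20

Seats to fill: 8 + 1 alternates = 9.
Peremptories — Applicant: 2 + 1×1 + 3 = 6; Respondent: 2 + 1×1 = 3; total 9.
For-cause removals: 2.
Minimum venire: 9 + 9 + 2 = 20.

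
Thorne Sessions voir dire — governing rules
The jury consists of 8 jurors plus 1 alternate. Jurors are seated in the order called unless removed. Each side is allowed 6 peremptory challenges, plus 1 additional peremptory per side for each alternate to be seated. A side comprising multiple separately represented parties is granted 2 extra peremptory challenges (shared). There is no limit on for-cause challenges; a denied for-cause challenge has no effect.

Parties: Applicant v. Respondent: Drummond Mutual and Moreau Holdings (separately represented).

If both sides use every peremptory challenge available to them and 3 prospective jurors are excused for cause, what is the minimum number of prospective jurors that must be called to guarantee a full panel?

Seats to fill: 8 + 1 alternates = 9.
Peremptories — Applicant: 6 + 1×1 = 7; Respondent: 6 + 1×1 + 2 = 9; total 16.
For-cause removals: 3.
Minimum venire: 9 + 16 + 3 = 28.

28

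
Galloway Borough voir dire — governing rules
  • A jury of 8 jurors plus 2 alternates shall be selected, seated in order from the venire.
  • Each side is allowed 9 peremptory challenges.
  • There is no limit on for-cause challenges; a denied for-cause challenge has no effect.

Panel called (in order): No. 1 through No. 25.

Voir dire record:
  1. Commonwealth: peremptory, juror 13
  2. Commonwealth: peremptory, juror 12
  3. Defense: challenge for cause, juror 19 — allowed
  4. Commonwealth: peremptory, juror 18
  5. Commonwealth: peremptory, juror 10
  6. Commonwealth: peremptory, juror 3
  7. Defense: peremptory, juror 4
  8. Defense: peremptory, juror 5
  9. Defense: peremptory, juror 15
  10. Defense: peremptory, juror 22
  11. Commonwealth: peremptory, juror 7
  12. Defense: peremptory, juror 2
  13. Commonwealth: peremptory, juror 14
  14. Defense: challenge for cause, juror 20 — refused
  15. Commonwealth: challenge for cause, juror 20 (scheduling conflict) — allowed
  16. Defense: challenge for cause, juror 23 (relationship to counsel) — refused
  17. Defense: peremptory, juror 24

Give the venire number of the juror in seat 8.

21

Removed: #2, #3, #4, #5, #7, #10, #12, #13, #14, #15, #18, #19, #20, #22, #24. (#23 stays — for-cause denied.)
Filling seats in venire order through position 8: #1, #6, #8, #9, #11, #16, #17, #21.
So seat 8 is #21.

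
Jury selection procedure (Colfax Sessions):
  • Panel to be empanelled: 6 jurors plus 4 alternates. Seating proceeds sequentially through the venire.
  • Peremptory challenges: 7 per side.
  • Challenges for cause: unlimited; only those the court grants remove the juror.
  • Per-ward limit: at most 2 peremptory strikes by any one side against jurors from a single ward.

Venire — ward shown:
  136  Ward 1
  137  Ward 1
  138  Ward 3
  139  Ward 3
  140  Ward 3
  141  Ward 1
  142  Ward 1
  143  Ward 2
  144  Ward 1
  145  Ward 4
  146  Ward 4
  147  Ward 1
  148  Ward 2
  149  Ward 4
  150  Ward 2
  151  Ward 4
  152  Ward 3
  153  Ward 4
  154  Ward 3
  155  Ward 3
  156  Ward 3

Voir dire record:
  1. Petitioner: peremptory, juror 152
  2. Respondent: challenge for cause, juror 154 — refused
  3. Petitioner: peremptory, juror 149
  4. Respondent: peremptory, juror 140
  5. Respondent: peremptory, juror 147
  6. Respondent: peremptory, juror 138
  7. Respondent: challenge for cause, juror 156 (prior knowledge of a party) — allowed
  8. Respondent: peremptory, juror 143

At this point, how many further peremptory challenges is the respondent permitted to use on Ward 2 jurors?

1

Respondent peremptories so far: #140, #147, #138, #143 — 4 of 7 used, 3 left overall.
Against Ward 2: #143 — 1 used; per-ward cap 2 leaves 1.
Binding limit: min(3, 1) = 1.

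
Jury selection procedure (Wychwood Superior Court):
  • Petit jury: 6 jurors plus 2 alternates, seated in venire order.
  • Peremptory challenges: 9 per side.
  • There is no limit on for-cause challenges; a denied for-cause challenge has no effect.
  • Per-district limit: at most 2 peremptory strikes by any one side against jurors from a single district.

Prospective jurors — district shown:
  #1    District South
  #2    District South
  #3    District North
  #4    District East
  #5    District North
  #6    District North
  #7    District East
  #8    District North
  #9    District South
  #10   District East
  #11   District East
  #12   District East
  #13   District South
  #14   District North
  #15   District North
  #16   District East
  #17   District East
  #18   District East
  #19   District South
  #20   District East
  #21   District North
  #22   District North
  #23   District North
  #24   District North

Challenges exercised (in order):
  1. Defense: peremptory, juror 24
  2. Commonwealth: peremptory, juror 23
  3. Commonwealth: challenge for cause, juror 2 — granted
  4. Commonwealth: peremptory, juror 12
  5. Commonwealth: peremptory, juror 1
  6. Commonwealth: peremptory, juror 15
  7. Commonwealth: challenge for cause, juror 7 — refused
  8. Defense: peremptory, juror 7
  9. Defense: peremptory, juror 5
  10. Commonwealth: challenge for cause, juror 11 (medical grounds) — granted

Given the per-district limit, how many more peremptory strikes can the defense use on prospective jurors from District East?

Defense peremptories so far: #24, #7, #5 — 3 of 9 used, 6 left overall.
Against District East: #7 — 1 used; per-district cap 2 leaves 1.
Binding limit: min(6, 1) = 1.

1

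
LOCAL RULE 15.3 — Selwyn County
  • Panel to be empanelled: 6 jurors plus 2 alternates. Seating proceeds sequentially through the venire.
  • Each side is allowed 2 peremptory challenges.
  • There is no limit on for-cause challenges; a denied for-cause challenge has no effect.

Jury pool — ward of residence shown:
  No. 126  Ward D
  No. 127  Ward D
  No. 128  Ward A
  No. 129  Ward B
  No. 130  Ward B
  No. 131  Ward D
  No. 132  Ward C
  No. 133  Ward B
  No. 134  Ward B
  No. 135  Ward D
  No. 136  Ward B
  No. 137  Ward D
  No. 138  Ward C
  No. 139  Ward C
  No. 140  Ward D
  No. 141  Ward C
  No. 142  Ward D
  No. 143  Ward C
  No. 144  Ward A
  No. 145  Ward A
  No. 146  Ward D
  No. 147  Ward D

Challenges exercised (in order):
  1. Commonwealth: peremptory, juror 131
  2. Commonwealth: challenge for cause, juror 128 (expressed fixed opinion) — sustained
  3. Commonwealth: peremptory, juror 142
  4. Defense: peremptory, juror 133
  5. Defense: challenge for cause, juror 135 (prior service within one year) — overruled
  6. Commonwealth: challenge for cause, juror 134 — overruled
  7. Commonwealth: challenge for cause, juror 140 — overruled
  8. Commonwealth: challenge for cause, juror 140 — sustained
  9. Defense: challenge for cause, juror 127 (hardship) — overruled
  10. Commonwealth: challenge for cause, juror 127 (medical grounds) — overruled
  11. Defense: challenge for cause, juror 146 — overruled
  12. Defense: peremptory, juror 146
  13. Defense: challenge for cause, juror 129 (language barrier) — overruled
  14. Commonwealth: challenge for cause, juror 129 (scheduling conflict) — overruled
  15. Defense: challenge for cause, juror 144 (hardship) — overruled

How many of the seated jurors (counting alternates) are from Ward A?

0

Removed: #128, #131, #133, #140, #142, #146.
Seated (8 incl. alternates): #126, #127, #129, #130, #132, #134, #135, #136.
None of those are in Ward A → 0.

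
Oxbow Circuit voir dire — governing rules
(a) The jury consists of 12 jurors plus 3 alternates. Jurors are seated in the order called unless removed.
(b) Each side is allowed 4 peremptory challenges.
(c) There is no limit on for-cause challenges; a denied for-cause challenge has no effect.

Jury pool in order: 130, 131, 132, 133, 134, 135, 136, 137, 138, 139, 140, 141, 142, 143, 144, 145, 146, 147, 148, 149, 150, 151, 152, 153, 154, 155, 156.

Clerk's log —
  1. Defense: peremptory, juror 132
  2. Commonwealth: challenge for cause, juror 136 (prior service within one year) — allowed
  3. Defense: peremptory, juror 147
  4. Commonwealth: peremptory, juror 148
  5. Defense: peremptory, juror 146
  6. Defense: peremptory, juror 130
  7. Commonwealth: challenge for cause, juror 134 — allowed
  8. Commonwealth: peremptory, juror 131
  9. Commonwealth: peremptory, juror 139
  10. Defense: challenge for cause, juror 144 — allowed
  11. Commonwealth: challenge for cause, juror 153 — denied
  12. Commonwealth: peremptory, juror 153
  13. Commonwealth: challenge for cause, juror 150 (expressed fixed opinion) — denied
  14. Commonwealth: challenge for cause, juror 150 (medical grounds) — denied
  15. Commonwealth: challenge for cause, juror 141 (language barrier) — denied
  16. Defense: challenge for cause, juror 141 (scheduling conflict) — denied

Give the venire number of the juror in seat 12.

151

Removed: #130, #131, #132, #134, #136, #139, #144, #146, #147, #148, #153. (#141, #150 stay — for-cause denied.)
Seating in order: seats 1–12 → #133, #135, #137, #138, #140, #141, #142, #143, #145, #149, #150, #151; alternates → #152, #154, #155.
So seat 12 is #151.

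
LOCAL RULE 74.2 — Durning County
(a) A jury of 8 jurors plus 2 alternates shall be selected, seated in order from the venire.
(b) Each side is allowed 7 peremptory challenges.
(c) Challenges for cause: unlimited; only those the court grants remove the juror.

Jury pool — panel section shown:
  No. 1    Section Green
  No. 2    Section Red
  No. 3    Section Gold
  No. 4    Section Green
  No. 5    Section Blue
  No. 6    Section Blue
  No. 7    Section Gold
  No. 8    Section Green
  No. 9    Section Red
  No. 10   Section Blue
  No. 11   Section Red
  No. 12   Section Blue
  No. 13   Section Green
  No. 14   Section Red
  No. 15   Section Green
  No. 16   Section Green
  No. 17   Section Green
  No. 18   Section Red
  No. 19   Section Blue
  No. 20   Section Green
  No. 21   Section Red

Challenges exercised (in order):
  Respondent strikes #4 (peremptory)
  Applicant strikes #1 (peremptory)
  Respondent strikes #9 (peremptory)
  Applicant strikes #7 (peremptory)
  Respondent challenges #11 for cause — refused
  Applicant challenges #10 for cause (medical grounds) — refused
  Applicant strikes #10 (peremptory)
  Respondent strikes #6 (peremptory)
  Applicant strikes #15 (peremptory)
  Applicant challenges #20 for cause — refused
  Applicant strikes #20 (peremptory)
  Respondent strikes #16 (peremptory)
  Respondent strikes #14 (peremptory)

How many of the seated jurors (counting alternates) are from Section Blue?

Removed: #1, #4, #6, #7, #9, #10, #14, #15, #16, #20.
Seated (10 incl. alternates): #2, #3, #5, #8, #11, #12, #13, #17, #18, #19.
Of those, in Section Blue: #5, #12, #19 → 3.

3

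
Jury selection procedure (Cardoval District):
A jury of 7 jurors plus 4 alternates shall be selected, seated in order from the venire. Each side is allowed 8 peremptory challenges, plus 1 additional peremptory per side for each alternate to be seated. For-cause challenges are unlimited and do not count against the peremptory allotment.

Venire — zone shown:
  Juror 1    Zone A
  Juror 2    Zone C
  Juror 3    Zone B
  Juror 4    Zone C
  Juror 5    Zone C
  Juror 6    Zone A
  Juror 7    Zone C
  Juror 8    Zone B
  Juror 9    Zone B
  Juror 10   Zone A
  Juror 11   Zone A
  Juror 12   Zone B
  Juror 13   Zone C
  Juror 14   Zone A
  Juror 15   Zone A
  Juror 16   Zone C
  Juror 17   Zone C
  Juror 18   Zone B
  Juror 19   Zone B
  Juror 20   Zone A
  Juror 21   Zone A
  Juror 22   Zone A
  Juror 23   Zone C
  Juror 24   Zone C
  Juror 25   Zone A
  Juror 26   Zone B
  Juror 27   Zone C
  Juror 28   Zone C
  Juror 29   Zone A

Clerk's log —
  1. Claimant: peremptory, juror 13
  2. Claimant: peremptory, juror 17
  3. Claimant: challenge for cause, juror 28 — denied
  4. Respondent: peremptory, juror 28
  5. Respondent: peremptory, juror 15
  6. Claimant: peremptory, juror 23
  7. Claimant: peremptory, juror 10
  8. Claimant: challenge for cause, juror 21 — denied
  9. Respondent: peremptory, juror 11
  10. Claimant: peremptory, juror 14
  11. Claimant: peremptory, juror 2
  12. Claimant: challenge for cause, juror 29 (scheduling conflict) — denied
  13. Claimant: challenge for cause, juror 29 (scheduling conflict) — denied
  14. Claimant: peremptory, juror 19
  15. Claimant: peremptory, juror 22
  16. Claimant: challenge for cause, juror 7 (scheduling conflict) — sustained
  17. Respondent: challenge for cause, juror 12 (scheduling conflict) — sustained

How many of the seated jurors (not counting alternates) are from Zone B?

3

Removed: #2, #7, #10, #11, #12, #13, #14, #15, #17, #19, #22, #23, #28.
Seated jurors 1–7: #1, #3, #4, #5, #6, #8, #9 (alternates #16, #18, #20, #21 not counted).
Of those, in Zone B: #3, #8, #9 → 3.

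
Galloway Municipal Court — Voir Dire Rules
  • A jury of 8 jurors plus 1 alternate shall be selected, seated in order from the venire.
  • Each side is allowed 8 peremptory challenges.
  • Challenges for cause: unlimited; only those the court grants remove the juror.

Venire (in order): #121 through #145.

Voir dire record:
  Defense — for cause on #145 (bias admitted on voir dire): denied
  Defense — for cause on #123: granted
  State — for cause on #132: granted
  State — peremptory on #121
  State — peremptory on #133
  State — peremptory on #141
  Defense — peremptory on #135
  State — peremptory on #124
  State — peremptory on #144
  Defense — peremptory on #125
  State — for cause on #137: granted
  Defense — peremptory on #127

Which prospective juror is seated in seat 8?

136

Removed: #121, #123, #124, #125, #127, #132, #133, #135, #137, #141, #144. (#145 stays — for-cause denied.)
Filling seats in venire order through position 8: #122, #126, #128, #129, #130, #131, #134, #136.
So seat 8 is #136.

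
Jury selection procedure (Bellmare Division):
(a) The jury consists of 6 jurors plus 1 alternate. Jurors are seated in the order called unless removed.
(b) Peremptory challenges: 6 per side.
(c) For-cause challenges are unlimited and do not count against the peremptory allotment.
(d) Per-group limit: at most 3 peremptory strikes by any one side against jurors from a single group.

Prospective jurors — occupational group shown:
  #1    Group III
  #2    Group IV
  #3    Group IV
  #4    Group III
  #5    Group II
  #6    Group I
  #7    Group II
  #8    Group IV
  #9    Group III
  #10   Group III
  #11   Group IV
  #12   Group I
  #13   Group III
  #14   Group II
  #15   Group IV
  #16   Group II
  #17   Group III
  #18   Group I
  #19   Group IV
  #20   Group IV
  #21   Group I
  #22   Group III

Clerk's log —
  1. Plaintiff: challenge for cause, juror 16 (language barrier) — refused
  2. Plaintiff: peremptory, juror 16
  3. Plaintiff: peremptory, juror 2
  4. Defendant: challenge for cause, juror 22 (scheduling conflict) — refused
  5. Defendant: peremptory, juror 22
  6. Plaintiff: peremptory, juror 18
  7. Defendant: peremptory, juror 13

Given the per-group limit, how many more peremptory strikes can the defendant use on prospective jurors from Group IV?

Defendant peremptories so far: #22, #13 — 2 of 6 used, 4 left overall.
Against Group IV: none yet — per-group cap 3 leaves 3.
Binding limit: min(4, 3) = 3.

3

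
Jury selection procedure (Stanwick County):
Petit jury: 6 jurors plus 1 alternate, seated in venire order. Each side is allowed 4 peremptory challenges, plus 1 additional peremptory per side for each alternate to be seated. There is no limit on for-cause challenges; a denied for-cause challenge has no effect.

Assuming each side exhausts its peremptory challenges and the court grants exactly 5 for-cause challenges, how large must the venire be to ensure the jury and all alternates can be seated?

22

Seats to fill: 6 + 1 alternates = 7.
Peremptories: 4 + 1×1 = 5 per side × 2 sides = 10.
For-cause removals: 5.
Minimum venire: 7 + 10 + 5 = 22.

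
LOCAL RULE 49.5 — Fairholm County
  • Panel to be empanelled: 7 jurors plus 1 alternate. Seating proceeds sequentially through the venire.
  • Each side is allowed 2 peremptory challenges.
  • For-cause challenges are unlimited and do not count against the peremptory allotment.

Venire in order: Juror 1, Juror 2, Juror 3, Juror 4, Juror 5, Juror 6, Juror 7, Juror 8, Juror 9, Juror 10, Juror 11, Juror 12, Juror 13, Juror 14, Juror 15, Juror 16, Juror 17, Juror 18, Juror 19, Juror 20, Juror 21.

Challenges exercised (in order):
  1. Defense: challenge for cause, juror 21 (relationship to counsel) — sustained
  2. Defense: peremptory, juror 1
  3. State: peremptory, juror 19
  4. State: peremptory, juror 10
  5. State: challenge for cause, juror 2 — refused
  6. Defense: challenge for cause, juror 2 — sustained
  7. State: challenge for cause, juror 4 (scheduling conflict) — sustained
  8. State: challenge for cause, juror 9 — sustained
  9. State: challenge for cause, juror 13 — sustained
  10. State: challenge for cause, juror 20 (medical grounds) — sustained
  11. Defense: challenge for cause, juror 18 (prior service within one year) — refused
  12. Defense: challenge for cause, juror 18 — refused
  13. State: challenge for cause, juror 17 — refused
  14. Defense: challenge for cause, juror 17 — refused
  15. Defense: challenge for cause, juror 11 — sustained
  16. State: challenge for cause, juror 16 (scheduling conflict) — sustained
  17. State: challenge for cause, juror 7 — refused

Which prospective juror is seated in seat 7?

14

Removed: #1, #2, #4, #9, #10, #11, #13, #16, #19, #20, #21. (#7, #17, #18 stay — for-cause denied.)
Filling seats in venire order through position 7: #3, #5, #6, #7, #8, #12, #14.
So seat 7 is #14.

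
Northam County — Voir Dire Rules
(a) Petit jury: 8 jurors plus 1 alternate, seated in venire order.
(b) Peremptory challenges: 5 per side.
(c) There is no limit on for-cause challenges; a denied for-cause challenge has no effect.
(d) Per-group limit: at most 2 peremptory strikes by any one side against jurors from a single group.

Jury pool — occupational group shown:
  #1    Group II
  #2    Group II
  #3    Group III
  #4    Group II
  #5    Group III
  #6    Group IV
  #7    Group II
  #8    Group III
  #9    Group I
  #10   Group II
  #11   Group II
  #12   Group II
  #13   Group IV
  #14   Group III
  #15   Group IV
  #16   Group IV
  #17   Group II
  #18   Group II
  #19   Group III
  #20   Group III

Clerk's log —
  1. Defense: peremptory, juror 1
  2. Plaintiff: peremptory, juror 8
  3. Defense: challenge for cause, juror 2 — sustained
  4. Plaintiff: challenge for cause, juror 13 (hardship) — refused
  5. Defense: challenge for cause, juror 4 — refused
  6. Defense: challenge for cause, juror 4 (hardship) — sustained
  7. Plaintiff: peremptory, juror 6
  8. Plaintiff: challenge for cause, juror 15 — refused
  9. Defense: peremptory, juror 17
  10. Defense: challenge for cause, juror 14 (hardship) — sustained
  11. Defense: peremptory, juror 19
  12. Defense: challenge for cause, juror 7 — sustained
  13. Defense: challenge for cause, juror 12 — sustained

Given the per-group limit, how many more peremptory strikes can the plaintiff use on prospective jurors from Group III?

Plaintiff peremptories so far: #8, #6 — 2 of 5 used, 3 left overall.
Against Group III: #8 — 1 used; per-group cap 2 leaves 1.
Binding limit: min(3, 1) = 1.

1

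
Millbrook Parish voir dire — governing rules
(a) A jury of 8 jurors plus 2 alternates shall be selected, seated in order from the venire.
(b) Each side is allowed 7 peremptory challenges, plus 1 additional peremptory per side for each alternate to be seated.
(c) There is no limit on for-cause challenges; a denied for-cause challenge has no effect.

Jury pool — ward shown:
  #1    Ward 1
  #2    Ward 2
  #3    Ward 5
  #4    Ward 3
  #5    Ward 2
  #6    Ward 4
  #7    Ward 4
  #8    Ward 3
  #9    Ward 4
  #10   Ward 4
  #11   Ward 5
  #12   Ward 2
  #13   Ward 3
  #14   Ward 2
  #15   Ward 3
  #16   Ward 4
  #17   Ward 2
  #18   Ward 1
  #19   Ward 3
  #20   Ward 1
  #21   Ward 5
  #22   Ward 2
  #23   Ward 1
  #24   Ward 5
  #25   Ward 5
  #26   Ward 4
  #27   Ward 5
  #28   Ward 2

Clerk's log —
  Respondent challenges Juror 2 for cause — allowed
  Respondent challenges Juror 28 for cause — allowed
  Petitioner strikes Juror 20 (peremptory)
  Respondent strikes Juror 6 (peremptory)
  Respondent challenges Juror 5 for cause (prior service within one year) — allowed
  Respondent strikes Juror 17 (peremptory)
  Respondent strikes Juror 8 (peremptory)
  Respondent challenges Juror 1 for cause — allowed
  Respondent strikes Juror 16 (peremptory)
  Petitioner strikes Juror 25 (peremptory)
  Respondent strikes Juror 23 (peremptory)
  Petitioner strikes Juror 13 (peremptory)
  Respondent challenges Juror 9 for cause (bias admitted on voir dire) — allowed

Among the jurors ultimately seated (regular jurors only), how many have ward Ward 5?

Removed: #1, #2, #5, #6, #8, #9, #13, #16, #17, #20, #23, #25, #28.
Seated jurors 1–8: #3, #4, #7, #10, #11, #12, #14, #15 (alternates #18, #19 not counted).
Of those, in Ward 5: #3, #11 → 2.

2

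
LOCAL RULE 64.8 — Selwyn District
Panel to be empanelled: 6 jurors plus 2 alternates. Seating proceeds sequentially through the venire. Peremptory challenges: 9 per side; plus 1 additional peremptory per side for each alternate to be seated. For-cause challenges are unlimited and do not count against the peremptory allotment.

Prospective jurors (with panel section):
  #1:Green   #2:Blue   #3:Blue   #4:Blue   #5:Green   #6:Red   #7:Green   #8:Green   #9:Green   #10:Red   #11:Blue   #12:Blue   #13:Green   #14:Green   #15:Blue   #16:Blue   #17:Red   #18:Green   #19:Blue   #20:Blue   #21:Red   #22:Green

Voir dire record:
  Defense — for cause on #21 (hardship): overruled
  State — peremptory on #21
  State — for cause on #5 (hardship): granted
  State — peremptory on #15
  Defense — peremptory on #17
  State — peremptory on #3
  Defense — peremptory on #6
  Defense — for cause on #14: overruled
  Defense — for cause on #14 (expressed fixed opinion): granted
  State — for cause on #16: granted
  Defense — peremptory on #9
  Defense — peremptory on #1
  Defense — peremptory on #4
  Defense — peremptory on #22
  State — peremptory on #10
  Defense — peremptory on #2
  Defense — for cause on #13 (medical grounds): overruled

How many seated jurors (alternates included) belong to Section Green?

Removed: #1, #2, #3, #4, #5, #6, #9, #10, #14, #15, #16, #17, #21, #22.
Seated (8 incl. alternates): #7, #8, #11, #12, #13, #18, #19, #20.
Of those, in Section Green: #7, #8, #13, #18 → 4.

4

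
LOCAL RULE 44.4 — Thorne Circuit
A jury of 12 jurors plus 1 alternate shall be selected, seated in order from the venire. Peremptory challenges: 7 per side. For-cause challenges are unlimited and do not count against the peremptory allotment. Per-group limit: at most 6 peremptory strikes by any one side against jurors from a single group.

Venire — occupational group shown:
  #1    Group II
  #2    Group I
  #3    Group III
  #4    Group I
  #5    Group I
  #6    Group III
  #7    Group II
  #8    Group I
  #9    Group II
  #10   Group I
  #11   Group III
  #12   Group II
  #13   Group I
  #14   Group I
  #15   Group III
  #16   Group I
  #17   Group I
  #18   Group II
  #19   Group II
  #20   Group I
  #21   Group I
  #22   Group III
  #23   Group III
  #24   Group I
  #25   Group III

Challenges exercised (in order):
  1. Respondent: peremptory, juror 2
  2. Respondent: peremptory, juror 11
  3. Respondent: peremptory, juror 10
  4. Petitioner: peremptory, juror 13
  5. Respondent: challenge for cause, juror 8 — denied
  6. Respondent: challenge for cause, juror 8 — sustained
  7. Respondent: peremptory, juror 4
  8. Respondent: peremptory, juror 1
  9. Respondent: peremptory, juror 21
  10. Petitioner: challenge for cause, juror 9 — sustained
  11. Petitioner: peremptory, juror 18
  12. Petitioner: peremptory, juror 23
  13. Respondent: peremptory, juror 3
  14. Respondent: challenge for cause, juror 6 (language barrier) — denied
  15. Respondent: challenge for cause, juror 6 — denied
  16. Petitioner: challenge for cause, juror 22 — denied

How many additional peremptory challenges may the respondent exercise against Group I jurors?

0

Respondent peremptories so far: #2, #11, #10, #4, #1, #21, #3 — 7 of 7 used, 0 left overall.
Against Group I: #2, #10, #4, #21 — 4 used; per-group cap 6 leaves 2.
Binding limit: min(0, 2) = 0.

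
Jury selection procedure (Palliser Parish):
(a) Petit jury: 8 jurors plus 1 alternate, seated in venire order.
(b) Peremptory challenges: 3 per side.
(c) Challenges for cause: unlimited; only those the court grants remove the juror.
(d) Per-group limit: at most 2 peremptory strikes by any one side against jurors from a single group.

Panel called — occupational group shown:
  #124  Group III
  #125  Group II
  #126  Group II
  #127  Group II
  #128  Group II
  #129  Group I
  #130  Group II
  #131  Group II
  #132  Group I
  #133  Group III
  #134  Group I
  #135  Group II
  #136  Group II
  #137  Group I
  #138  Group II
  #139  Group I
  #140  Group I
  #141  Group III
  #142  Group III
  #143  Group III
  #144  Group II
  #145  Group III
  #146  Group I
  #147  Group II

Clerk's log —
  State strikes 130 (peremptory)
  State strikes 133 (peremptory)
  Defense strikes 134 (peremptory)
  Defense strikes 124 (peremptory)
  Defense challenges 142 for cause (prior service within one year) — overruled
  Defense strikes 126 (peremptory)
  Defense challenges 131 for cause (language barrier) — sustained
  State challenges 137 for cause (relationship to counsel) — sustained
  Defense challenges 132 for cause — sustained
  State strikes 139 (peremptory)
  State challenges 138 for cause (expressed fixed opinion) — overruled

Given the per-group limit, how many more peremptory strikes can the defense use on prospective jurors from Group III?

Defense peremptories so far: #134, #124, #126 — 3 of 3 used, 0 left overall.
Against Group III: #124 — 1 used; per-group cap 2 leaves 1.
Binding limit: min(0, 1) = 0.

0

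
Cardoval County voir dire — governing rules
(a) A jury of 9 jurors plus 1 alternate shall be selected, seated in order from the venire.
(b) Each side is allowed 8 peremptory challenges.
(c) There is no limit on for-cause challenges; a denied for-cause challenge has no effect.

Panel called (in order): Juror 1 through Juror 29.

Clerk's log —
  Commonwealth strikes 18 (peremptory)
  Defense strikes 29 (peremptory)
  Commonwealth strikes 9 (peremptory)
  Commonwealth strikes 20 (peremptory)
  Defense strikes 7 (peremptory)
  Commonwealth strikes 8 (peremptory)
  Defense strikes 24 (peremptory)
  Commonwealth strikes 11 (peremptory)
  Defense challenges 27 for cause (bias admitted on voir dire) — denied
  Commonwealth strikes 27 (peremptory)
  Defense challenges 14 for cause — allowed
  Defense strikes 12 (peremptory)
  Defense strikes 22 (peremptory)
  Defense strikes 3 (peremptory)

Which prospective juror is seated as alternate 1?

Removed: #3, #7, #8, #9, #11, #12, #14, #18, #20, #22, #24, #27, #29.
Seating in order: seats 1–9 → #1, #2, #4, #5, #6, #10, #13, #15, #16; alternates → #17.
So alternate 1 is #17.

17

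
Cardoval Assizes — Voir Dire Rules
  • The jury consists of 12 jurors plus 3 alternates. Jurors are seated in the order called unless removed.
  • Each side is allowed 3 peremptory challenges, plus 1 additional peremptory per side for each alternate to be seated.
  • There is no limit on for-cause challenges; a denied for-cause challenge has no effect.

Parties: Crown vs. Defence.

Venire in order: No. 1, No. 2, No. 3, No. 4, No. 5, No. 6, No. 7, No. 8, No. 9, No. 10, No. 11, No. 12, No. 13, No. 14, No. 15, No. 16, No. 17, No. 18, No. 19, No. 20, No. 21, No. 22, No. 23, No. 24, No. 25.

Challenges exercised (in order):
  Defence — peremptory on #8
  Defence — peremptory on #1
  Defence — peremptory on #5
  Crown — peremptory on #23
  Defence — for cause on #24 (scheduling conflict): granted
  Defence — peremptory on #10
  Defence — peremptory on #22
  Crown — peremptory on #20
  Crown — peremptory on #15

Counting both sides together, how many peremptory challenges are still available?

Crown allotment: 3 base + 1 × 3 alternates = 6. Defence allotment: 3 base + 1 × 3 alternates = 6.
Crown peremptories used: #23, #20, #15 — 3.
Defence peremptories used: #8, #1, #5, #10, #22 — 5 (the for-cause on #24 doesn't count).
Remaining: (6 − 3) + (6 − 5) = 4.

4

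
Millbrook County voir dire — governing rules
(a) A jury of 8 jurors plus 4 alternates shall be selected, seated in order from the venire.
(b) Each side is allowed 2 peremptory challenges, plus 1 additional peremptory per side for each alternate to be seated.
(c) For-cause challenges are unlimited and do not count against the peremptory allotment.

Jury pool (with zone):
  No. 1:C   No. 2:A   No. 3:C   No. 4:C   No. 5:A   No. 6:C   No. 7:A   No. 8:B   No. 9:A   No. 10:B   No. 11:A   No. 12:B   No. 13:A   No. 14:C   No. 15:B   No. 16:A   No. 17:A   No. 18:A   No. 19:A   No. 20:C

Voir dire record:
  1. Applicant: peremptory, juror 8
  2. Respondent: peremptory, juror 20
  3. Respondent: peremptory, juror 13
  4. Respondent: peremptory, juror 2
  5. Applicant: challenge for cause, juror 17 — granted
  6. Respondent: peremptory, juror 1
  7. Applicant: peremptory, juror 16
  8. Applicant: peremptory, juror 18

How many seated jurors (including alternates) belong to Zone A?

5

Removed: #1, #2, #8, #13, #16, #17, #18, #20.
Seated (12 incl. alternates): #3, #4, #5, #6, #7, #9, #10, #11, #12, #14, #15, #19.
Of those, in Zone A: #5, #7, #9, #11, #19 → 5.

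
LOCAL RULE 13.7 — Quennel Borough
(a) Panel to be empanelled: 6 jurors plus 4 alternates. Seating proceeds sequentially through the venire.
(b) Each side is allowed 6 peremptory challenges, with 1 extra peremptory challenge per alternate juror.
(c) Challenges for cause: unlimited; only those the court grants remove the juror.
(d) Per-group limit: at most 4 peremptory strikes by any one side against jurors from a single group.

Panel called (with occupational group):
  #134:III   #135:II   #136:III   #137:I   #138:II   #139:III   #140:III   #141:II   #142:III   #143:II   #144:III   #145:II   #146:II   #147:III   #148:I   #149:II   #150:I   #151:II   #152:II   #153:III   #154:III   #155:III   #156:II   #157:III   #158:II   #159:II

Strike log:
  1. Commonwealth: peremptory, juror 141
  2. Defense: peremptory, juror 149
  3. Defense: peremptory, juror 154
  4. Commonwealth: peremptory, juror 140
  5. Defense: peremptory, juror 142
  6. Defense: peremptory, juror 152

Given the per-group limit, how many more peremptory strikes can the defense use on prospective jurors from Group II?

2

Defense peremptories so far: #149, #154, #142, #152 — 4 of 10 used, 6 left overall.
Against Group II: #149, #152 — 2 used; per-group cap 4 leaves 2.
Binding limit: min(6, 2) = 2.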